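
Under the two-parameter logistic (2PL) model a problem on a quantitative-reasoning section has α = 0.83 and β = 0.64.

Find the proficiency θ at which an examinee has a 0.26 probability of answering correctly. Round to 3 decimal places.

P(θ) = 1 / (1 + exp(−α(θ − β)))
logit = ln(0.2600/0.7400) = -1.0460
θ = β + logit/(α) = 0.64 + (-1.0460)/0.8300 = -0.6202

-0.620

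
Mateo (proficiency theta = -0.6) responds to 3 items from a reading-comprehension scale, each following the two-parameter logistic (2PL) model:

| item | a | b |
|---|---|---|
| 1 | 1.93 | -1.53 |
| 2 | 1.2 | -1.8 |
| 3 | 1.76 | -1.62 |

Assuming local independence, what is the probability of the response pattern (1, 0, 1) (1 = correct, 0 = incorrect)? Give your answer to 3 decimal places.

0.141

P(theta) = 1 / (1 + exp(−a(theta − b)))
P_1 = 1/(1+e^{-1.7949}) = 0.8575
P_2 = 1/(1+e^{-1.4400}) = 0.8085
P_3 = 1/(1+e^{-1.7952}) = 0.8576
L = P_1 × (1−P_2) × P_3 = 0.8575 × 0.1915 × 0.8576 = 0.14086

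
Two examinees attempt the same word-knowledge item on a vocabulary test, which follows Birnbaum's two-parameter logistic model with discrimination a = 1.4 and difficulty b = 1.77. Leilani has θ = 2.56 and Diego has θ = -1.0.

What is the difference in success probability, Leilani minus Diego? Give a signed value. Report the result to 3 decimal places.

0.731

P(θ) = 1 / (1 + exp(−a(θ − b)))
P(Leilani) = 0.7514  [exponent 1.1060]
P(Diego) = 0.0203  [exponent -3.8780]
Difference = 0.7514 − 0.0203 = 0.7311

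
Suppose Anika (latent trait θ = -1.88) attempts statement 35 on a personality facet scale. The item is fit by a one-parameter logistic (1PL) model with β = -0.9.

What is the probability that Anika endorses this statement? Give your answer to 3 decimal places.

P(θ) = 1 / (1 + exp(−(θ − β)))
Exponent: (-1.88 − (-0.9)) = -0.9800
1/(1 + e^{0.9800}) = 0.2729
P = 0.2729

0.273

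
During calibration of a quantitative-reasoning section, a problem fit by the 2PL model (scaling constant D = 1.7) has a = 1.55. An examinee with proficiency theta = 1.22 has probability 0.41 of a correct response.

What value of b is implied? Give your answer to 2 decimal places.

P(theta) = 1 / (1 + exp(−D·a(theta − b)))
logit(0.41) = ln(0.41/0.59) = -0.3640
b = theta − logit/(1.7·a) = 1.22 − (-0.3640)/2.6350 = 1.3581

1.36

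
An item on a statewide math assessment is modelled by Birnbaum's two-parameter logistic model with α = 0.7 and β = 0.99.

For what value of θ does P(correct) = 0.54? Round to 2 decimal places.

1.22

P(θ) = 1 / (1 + exp(−α(θ − β)))
logit = ln(0.5400/0.4600) = 0.1603
θ = β + logit/(α) = 0.99 + 0.1603/0.7000 = 1.2191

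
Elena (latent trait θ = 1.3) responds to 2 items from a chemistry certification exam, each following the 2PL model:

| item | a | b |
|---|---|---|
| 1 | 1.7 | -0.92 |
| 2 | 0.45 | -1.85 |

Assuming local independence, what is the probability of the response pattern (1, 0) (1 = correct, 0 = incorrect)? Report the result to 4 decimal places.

0.1907

P(θ) = 1 / (1 + exp(−a(θ − b)))
P_1 = 1/(1+e^{-3.7740}) = 0.9776
P_2 = 1/(1+e^{-1.4175}) = 0.8049
L = P_1 × (1−P_2) = 0.9776 × 0.1951 = 0.19068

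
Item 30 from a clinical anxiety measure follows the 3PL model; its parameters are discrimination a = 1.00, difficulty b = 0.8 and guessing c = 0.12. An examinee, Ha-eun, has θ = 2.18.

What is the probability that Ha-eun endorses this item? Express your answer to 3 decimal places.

0.823

P(θ) = c + (1 − c) · 1 / (1 + exp(−a(θ − b)))
Exponent: 1.00 × (2.18 − 0.8) = 1.3800
1/(1 + e^{-1.3800}) = 0.7990
P = 0.12 + 0.88 × 0.7990 = 0.8231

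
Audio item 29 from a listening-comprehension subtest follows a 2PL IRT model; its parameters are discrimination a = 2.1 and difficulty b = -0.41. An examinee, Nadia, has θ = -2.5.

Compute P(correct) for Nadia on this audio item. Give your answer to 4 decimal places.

0.0123

P(θ) = 1 / (1 + exp(−a(θ − b)))
Exponent: 2.1 × (-2.5 − (-0.41)) = -4.3890
1/(1 + e^{4.3890}) = 0.0123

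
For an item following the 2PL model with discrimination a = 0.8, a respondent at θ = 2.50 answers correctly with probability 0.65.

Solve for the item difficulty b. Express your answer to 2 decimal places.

1.73

P(θ) = 1 / (1 + exp(−a(θ − b)))
logit(0.65) = ln(0.65/0.35) = 0.6190
b = θ − logit/(a) = 2.50 − 0.6190/0.8000 = 1.7262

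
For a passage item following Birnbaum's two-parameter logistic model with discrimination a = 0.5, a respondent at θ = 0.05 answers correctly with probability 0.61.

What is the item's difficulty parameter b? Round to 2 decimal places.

-0.84

P(θ) = 1 / (1 + exp(−a(θ − b)))
logit(0.61) = ln(0.61/0.39) = 0.4473
b = θ − logit/(a) = 0.05 − 0.4473/0.5000 = -0.8446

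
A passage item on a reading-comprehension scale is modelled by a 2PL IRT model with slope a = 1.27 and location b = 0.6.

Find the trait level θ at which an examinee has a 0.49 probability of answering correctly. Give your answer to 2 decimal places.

0.57

P(θ) = 1 / (1 + exp(−a(θ − b)))
logit = ln(0.4900/0.5100) = -0.0400
θ = b + logit/(a) = 0.6 + (-0.0400)/1.2700 = 0.5685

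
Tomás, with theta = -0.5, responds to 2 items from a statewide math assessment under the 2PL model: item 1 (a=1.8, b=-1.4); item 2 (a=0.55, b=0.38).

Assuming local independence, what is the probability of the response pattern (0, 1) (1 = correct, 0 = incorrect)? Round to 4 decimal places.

P(theta) = 1 / (1 + exp(−a(theta − b)))
P_1 = 1/(1+e^{-1.6200}) = 0.8348
P_2 = 1/(1+e^{0.4840}) = 0.3813
L = (1−P_1) × P_2 = 0.1652 × 0.3813 = 0.06299

0.0630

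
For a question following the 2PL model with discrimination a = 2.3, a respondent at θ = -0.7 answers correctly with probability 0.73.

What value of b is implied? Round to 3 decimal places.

P(θ) = 1 / (1 + exp(−a(θ − b)))
logit(0.73) = ln(0.73/0.27) = 0.9946
b = θ − logit/(a) = -0.7 − 0.9946/2.3000 = -1.1324

-1.132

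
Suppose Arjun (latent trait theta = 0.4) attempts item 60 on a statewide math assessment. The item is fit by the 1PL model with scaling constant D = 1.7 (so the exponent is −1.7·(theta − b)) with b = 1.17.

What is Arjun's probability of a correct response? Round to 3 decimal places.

P(theta) = 1 / (1 + exp(−D·(theta − b)))
Exponent: 1.7 × (0.4 − 1.17) = -1.3090
1/(1 + e^{1.3090}) = 0.2127
P = 0.2127

0.213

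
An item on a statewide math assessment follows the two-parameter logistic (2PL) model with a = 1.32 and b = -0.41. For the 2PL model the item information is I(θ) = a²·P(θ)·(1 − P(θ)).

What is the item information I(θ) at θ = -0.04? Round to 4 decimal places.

P = 1/(1+e^{-0.4884}) = 0.6197
P(1−P) = 0.6197 × 0.3803 = 0.2357
I = a² × P(1−P) = 1.32² × 0.2357 = 0.41062

0.4106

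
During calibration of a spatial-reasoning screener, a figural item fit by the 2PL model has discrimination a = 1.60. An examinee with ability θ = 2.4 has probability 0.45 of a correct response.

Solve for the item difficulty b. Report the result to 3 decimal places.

2.525

P(θ) = 1 / (1 + exp(−a(θ − b)))
logit(0.45) = ln(0.45/0.55) = -0.2007
b = θ − logit/(a) = 2.4 − (-0.2007)/1.6000 = 2.5254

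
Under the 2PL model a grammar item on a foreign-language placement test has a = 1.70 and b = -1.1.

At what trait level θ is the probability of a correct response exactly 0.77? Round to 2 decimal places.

P(θ) = 1 / (1 + exp(−a(θ − b)))
logit = ln(0.7700/0.2300) = 1.2083
θ = b + logit/(a) = -1.1 + 1.2083/1.7000 = -0.3892

-0.39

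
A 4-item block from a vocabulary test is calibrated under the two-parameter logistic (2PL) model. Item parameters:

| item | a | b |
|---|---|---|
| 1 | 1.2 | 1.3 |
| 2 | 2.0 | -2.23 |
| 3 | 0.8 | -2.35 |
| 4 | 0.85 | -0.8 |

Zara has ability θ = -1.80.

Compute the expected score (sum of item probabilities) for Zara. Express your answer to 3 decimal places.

P(θ) = 1 / (1 + exp(−a(θ − b)))
P_1 = 1/(1+e^{3.7200}) = 0.0237
P_2 = 1/(1+e^{-0.8600}) = 0.7027
P_3 = 1/(1+e^{-0.4400}) = 0.6083
P_4 = 1/(1+e^{0.8500}) = 0.2994
E[score] = 0.0237 + 0.7027 + 0.6083 + 0.2994 = 1.6340

1.634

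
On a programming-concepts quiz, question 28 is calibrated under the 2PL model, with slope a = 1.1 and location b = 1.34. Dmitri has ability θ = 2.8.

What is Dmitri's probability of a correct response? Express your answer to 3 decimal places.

P(θ) = 1 / (1 + exp(−a(θ − b)))
Exponent: 1.1 × (2.8 − 1.34) = 1.6060
1/(1 + e^{-1.6060}) = 0.8329

0.833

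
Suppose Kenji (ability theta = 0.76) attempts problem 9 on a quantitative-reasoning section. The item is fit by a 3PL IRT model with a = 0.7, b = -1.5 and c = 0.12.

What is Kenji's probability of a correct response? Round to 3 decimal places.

0.850

P(theta) = c + (1 − c) · 1 / (1 + exp(−a(theta − b)))
Exponent: 0.7 × (0.76 − (-1.5)) = 1.5820
1/(1 + e^{-1.5820}) = 0.8295
P = 0.12 + 0.88 × 0.8295 = 0.8499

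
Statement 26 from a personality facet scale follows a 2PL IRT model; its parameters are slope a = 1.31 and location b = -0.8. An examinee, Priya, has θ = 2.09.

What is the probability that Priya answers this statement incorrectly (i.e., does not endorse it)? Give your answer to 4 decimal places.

0.0222

P(θ) = 1 / (1 + exp(−a(θ − b)))
Exponent: 1.31 × (2.09 − (-0.8)) = 3.7859
1/(1 + e^{-3.7859}) = 0.9778
P(incorrect) = 1 − 0.9778 = 0.0222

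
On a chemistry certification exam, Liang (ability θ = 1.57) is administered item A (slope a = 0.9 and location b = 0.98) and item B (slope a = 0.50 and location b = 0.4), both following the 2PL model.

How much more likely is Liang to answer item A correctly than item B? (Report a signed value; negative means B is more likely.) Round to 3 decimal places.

P(θ) = 1 / (1 + exp(−a(θ − b)))
P_A = 0.6297
P_B = 0.6422
P_A − P_B = -0.0125

-0.013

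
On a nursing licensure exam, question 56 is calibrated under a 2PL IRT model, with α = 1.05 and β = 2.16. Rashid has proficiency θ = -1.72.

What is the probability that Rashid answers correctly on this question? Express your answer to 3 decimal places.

0.017

P(θ) = 1 / (1 + exp(−α(θ − β)))
Exponent: 1.05 × (-1.72 − 2.16) = -4.0740
1/(1 + e^{4.0740}) = 0.0167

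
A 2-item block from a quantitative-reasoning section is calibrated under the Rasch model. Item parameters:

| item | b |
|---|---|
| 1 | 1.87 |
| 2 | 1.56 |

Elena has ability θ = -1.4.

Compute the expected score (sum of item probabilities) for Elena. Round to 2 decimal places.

P(θ) = 1 / (1 + exp(−(θ − b)))
P_1 = 1/(1+e^{3.2700}) = 0.0366
P_2 = 1/(1+e^{2.9600}) = 0.0493
E[score] = 0.0366 + 0.0493 = 0.0859

0.09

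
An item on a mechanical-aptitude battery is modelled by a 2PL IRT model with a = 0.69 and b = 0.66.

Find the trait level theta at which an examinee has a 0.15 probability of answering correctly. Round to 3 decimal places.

P(theta) = 1 / (1 + exp(−a(theta − b)))
logit = ln(0.1500/0.8500) = -1.7346
theta = b + logit/(a) = 0.66 + (-1.7346)/0.6900 = -1.8539

-1.854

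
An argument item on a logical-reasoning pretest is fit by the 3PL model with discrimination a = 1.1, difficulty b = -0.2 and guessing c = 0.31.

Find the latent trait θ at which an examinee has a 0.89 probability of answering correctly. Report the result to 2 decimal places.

P(θ) = c + (1 − c) · 1 / (1 + exp(−a(θ − b)))
Remove guessing floor: (0.89 − 0.31)/(1 − 0.31) = 0.8406
logit = ln(0.8406/0.1594) = 1.6625
θ = b + logit/(a) = -0.2 + 1.6625/1.1000 = 1.3114

1.31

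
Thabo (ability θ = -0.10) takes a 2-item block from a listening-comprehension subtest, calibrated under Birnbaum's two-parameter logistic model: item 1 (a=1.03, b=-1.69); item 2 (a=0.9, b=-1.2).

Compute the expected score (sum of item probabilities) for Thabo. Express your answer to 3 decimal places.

1.566

P(θ) = 1 / (1 + exp(−a(θ − b)))
P_1 = 1/(1+e^{-1.6377}) = 0.8372
P_2 = 1/(1+e^{-0.9900}) = 0.7291
E[score] = 0.8372 + 0.7291 = 1.5663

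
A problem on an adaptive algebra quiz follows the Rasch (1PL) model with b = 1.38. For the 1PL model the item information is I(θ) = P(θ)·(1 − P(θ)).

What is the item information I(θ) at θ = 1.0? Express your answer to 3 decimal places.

0.241

P = 1/(1+e^{0.3800}) = 0.4061
P(1−P) = 0.4061 × 0.5939 = 0.2412
I = P(1−P) = 0.24119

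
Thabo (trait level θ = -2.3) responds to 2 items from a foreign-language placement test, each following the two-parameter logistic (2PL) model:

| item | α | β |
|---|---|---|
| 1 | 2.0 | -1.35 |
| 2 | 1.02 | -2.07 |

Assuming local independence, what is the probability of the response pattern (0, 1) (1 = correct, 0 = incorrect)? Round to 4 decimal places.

0.3842

P(θ) = 1 / (1 + exp(−α(θ − β)))
P_1 = 1/(1+e^{1.9000}) = 0.1301
P_2 = 1/(1+e^{0.2346}) = 0.4416
L = (1−P_1) × P_2 = 0.8699 × 0.4416 = 0.38416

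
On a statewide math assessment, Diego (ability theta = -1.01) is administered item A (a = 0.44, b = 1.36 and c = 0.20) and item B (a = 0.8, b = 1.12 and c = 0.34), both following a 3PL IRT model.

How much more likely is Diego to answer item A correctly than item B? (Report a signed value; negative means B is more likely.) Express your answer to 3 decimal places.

P(theta) = c + (1 − c) · 1 / (1 + exp(−a(theta − b)))
P_A = 0.4085
P_B = 0.4416
P_A − P_B = -0.0331

-0.033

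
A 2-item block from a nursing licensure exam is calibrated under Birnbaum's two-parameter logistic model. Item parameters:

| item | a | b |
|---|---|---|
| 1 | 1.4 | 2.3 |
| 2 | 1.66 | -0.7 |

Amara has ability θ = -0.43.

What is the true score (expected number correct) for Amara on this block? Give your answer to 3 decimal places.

0.632

P(θ) = 1 / (1 + exp(−a(θ − b)))
P_1 = 1/(1+e^{3.8220}) = 0.0214
P_2 = 1/(1+e^{-0.4482}) = 0.6102
E[score] = 0.0214 + 0.6102 = 0.6316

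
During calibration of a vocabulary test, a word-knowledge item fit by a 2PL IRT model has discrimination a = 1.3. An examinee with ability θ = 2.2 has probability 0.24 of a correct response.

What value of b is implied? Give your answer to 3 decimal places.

P(θ) = 1 / (1 + exp(−a(θ − b)))
logit(0.24) = ln(0.24/0.76) = -1.1527
b = θ − logit/(a) = 2.2 − (-1.1527)/1.3000 = 3.0867

3.087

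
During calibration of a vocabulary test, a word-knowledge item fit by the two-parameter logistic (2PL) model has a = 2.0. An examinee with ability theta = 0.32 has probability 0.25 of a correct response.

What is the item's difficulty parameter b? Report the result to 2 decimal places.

P(theta) = 1 / (1 + exp(−a(theta − b)))
logit(0.25) = ln(0.25/0.75) = -1.0986
b = theta − logit/(a) = 0.32 − (-1.0986)/2.0000 = 0.8693

0.87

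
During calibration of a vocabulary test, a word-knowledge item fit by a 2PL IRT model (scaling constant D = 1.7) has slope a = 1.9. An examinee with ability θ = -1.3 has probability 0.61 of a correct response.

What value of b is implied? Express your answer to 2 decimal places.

-1.44

P(θ) = 1 / (1 + exp(−D·a(θ − b)))
logit(0.61) = ln(0.61/0.39) = 0.4473
b = θ − logit/(1.7·a) = -1.3 − 0.4473/3.2300 = -1.4385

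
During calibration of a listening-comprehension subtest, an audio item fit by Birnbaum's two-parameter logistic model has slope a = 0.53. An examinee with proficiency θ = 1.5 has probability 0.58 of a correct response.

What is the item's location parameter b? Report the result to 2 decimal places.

P(θ) = 1 / (1 + exp(−a(θ − b)))
logit(0.58) = ln(0.58/0.42) = 0.3228
b = θ − logit/(a) = 1.5 − 0.3228/0.5300 = 0.8910

0.89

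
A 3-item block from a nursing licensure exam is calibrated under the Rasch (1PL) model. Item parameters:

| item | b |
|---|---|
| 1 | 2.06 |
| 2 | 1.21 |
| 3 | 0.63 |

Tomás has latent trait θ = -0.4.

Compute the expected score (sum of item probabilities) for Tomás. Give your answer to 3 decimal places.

P(θ) = 1 / (1 + exp(−(θ − b)))
P_1 = 1/(1+e^{2.4600}) = 0.0787
P_2 = 1/(1+e^{1.6100}) = 0.1666
P_3 = 1/(1+e^{1.0300}) = 0.2631
E[score] = 0.0787 + 0.1666 + 0.2631 = 0.5084

0.508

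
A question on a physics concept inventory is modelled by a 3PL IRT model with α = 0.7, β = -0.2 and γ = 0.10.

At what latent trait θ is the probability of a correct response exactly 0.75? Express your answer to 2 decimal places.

1.17

P(θ) = γ + (1 − γ) · 1 / (1 + exp(−α(θ − β)))
Remove guessing floor: (0.75 − 0.10)/(1 − 0.10) = 0.7222
logit = ln(0.7222/0.2778) = 0.9555
θ = β + logit/(α) = -0.2 + 0.9555/0.7000 = 1.1650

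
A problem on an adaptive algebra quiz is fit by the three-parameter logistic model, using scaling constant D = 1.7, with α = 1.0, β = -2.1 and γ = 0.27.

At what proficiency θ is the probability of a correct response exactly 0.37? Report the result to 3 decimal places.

P(θ) = γ + (1 − γ) · 1 / (1 + exp(−D·α(θ − β)))
Remove guessing floor: (0.37 − 0.27)/(1 − 0.27) = 0.1370
logit = ln(0.1370/0.8630) = -1.8405
θ = β + logit/(1.7·α) = -2.1 + (-1.8405)/1.7000 = -3.1827

-3.183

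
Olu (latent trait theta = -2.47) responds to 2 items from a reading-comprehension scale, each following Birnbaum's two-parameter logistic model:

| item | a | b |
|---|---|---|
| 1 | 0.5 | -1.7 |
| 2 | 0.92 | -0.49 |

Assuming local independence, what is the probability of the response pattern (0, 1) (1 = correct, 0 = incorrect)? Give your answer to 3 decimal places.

P(theta) = 1 / (1 + exp(−a(theta − b)))
P_1 = 1/(1+e^{0.3850}) = 0.4049
P_2 = 1/(1+e^{1.8216}) = 0.1392
L = (1−P_1) × P_2 = 0.5951 × 0.1392 = 0.08286

0.083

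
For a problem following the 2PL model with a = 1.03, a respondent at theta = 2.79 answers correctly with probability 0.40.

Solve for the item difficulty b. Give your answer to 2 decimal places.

3.18

P(theta) = 1 / (1 + exp(−a(theta − b)))
logit(0.40) = ln(0.40/0.60) = -0.4055
b = theta − logit/(a) = 2.79 − (-0.4055)/1.0300 = 3.1837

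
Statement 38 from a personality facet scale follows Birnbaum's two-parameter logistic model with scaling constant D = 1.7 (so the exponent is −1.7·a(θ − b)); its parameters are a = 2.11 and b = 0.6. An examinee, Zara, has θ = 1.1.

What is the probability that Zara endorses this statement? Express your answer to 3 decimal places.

0.857

P(θ) = 1 / (1 + exp(−D·a(θ − b)))
Exponent: 1.7 × 2.11 × (1.1 − 0.6) = 1.7935
1/(1 + e^{-1.7935}) = 0.8574
P = 0.8574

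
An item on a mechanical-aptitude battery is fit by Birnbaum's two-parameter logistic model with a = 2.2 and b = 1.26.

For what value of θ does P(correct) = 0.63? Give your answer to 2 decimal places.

1.50

P(θ) = 1 / (1 + exp(−a(θ − b)))
logit = ln(0.6300/0.3700) = 0.5322
θ = b + logit/(a) = 1.26 + 0.5322/2.2000 = 1.5019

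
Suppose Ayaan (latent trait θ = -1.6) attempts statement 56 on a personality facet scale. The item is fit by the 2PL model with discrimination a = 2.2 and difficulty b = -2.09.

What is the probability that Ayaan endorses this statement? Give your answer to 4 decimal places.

0.7461

P(θ) = 1 / (1 + exp(−a(θ − b)))
Exponent: 2.2 × (-1.6 − (-2.09)) = 1.0780
1/(1 + e^{-1.0780}) = 0.7461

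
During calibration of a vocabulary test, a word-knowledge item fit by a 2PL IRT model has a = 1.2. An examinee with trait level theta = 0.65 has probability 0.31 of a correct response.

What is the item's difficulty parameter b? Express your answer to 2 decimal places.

1.32

P(theta) = 1 / (1 + exp(−a(theta − b)))
logit(0.31) = ln(0.31/0.69) = -0.8001
b = theta − logit/(a) = 0.65 − (-0.8001)/1.2000 = 1.3168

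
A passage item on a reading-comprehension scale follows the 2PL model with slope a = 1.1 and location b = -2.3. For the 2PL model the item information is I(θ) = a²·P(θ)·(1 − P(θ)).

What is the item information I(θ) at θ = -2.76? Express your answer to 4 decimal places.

0.2839

P = 1/(1+e^{0.5060}) = 0.3761
P(1−P) = 0.3761 × 0.6239 = 0.2347
I = a² × P(1−P) = 1.1² × 0.2347 = 0.28393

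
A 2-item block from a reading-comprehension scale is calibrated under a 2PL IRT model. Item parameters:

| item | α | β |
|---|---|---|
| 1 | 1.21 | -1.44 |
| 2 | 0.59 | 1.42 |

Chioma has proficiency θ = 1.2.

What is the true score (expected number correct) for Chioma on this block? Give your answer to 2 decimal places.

P(θ) = 1 / (1 + exp(−α(θ − β)))
P_1 = 1/(1+e^{-3.1944}) = 0.9606
P_2 = 1/(1+e^{0.1298}) = 0.4676
E[score] = 0.9606 + 0.4676 = 1.4282

1.43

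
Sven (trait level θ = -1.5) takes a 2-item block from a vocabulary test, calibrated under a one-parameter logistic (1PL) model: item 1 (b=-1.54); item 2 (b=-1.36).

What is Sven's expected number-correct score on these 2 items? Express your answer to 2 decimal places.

0.98

P(θ) = 1 / (1 + exp(−(θ − b)))
P_1 = 1/(1+e^{-0.0400}) = 0.5100
P_2 = 1/(1+e^{0.1400}) = 0.4651
E[score] = 0.5100 + 0.4651 = 0.9751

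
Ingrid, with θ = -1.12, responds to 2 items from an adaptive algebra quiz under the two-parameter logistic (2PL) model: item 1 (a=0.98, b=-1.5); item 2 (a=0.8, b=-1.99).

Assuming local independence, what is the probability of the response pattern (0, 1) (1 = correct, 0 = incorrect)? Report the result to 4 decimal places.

0.2722

P(θ) = 1 / (1 + exp(−a(θ − b)))
P_1 = 1/(1+e^{-0.3724}) = 0.5920
P_2 = 1/(1+e^{-0.6960}) = 0.6673
L = (1−P_1) × P_2 = 0.4080 × 0.6673 = 0.27223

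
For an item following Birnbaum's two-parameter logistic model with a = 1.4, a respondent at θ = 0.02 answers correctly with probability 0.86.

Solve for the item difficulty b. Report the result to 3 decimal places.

P(θ) = 1 / (1 + exp(−a(θ − b)))
logit(0.86) = ln(0.86/0.14) = 1.8153
b = θ − logit/(a) = 0.02 − 1.8153/1.4000 = -1.2766

-1.277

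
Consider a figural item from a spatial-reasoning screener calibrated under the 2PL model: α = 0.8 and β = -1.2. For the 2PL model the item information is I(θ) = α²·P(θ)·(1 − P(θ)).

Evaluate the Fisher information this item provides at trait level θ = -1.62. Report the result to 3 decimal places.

0.156

P = 1/(1+e^{0.3360}) = 0.4168
P(1−P) = 0.4168 × 0.5832 = 0.2431
I = α² × P(1−P) = 0.8² × 0.2431 = 0.15557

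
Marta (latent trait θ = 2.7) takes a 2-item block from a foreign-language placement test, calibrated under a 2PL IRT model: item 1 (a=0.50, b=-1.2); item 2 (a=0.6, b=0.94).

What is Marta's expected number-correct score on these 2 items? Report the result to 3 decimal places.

P(θ) = 1 / (1 + exp(−a(θ − b)))
P_1 = 1/(1+e^{-1.9500}) = 0.8754
P_2 = 1/(1+e^{-1.0560}) = 0.7419
E[score] = 0.8754 + 0.7419 = 1.6174

1.617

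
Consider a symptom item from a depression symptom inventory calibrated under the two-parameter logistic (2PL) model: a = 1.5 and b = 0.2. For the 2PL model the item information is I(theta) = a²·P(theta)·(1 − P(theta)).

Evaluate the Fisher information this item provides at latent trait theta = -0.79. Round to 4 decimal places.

0.3388

P = 1/(1+e^{1.4850}) = 0.1847
P(1−P) = 0.1847 × 0.8153 = 0.1506
I = a² × P(1−P) = 1.5² × 0.1506 = 0.33878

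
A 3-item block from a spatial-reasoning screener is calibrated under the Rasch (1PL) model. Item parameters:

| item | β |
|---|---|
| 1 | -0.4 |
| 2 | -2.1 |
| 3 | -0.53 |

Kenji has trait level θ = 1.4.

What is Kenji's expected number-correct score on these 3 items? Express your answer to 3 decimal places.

P(θ) = 1 / (1 + exp(−(θ − β)))
P_1 = 1/(1+e^{-1.8000}) = 0.8581
P_2 = 1/(1+e^{-3.5000}) = 0.9707
P_3 = 1/(1+e^{-1.9300}) = 0.8732
E[score] = 0.8581 + 0.9707 + 0.8732 = 2.7021

2.702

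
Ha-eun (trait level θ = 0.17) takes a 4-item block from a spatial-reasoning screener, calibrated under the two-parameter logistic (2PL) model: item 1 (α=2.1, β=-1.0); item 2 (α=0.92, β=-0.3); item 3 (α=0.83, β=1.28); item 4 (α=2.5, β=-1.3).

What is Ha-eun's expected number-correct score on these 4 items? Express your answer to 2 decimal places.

2.79

P(θ) = 1 / (1 + exp(−α(θ − β)))
P_1 = 1/(1+e^{-2.4570}) = 0.9211
P_2 = 1/(1+e^{-0.4324}) = 0.6064
P_3 = 1/(1+e^{0.9213}) = 0.2847
P_4 = 1/(1+e^{-3.6750}) = 0.9753
E[score] = 0.9211 + 0.6064 + 0.2847 + 0.9753 = 2.7875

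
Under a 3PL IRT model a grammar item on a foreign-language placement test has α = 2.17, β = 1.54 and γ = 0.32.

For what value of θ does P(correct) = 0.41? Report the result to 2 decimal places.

P(θ) = γ + (1 − γ) · 1 / (1 + exp(−α(θ − β)))
Remove guessing floor: (0.41 − 0.32)/(1 − 0.32) = 0.1324
logit = ln(0.1324/0.8676) = -1.8803
θ = β + logit/(α) = 1.54 + (-1.8803)/2.1700 = 0.6735

0.67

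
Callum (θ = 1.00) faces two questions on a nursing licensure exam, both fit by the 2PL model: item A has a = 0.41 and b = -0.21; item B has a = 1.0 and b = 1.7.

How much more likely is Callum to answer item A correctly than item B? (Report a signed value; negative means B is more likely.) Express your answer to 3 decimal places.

P(θ) = 1 / (1 + exp(−a(θ − b)))
P_A = 0.6215
P_B = 0.3318
P_A − P_B = 0.2897

0.290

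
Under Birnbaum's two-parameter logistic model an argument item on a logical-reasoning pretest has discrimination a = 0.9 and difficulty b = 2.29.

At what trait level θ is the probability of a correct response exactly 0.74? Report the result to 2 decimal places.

3.45

P(θ) = 1 / (1 + exp(−a(θ − b)))
logit = ln(0.7400/0.2600) = 1.0460
θ = b + logit/(a) = 2.29 + 1.0460/0.9000 = 3.4522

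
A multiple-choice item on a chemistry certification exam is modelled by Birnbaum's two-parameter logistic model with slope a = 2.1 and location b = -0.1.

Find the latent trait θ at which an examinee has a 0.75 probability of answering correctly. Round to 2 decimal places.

P(θ) = 1 / (1 + exp(−a(θ − b)))
logit = ln(0.7500/0.2500) = 1.0986
θ = b + logit/(a) = -0.1 + 1.0986/2.1000 = 0.4231

0.42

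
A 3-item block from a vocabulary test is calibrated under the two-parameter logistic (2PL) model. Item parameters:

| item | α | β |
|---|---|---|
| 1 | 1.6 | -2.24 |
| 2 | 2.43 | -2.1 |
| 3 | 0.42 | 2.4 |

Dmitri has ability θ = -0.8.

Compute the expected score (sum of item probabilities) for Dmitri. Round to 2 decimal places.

P(θ) = 1 / (1 + exp(−α(θ − β)))
P_1 = 1/(1+e^{-2.3040}) = 0.9092
P_2 = 1/(1+e^{-3.1590}) = 0.9593
P_3 = 1/(1+e^{1.3440}) = 0.2069
E[score] = 0.9092 + 0.9593 + 0.2069 = 2.0753

2.08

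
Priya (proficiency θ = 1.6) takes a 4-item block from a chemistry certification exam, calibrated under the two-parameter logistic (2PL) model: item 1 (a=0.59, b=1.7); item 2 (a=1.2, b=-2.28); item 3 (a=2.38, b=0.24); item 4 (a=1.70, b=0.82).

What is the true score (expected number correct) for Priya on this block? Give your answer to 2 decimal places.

P(θ) = 1 / (1 + exp(−a(θ − b)))
P_1 = 1/(1+e^{0.0590}) = 0.4853
P_2 = 1/(1+e^{-4.6560}) = 0.9906
P_3 = 1/(1+e^{-3.2368}) = 0.9622
P_4 = 1/(1+e^{-1.3260}) = 0.7902
E[score] = 0.4853 + 0.9906 + 0.9622 + 0.7902 = 3.2282

3.23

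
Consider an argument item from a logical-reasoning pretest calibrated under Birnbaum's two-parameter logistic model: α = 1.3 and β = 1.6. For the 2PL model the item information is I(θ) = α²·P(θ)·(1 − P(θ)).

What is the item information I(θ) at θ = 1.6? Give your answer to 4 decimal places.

0.4225

P = 1/(1+e^{0.0000}) = 0.5000
P(1−P) = 0.5000 × 0.5000 = 0.2500
I = α² × P(1−P) = 1.3² × 0.2500 = 0.42250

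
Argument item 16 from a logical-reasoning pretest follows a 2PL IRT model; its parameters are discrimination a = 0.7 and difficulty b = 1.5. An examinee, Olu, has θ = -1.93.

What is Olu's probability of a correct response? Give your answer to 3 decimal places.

P(θ) = 1 / (1 + exp(−a(θ − b)))
Exponent: 0.7 × (-1.93 − 1.5) = -2.4010
1/(1 + e^{2.4010}) = 0.0831

0.083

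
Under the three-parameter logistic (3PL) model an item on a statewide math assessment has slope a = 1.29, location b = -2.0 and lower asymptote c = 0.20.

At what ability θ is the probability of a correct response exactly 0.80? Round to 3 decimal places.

-1.148

P(θ) = c + (1 − c) · 1 / (1 + exp(−a(θ − b)))
Remove guessing floor: (0.80 − 0.20)/(1 − 0.20) = 0.7500
logit = ln(0.7500/0.2500) = 1.0986
θ = b + logit/(a) = -2.0 + 1.0986/1.2900 = -1.1484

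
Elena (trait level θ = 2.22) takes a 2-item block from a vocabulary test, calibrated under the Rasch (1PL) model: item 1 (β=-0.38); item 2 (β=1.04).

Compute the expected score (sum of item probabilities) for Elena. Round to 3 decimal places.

1.696

P(θ) = 1 / (1 + exp(−(θ − β)))
P_1 = 1/(1+e^{-2.6000}) = 0.9309
P_2 = 1/(1+e^{-1.1800}) = 0.7649
E[score] = 0.9309 + 0.7649 = 1.6958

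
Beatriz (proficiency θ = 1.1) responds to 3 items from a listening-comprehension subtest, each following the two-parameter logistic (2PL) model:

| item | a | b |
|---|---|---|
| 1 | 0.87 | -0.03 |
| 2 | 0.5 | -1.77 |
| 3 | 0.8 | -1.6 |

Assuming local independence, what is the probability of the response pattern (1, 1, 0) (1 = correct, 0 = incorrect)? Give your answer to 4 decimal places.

0.0608

P(θ) = 1 / (1 + exp(−a(θ − b)))
P_1 = 1/(1+e^{-0.9831}) = 0.7277
P_2 = 1/(1+e^{-1.4350}) = 0.8077
P_3 = 1/(1+e^{-2.1600}) = 0.8966
L = P_1 × P_2 × (1−P_3) = 0.7277 × 0.8077 × 0.1034 = 0.06078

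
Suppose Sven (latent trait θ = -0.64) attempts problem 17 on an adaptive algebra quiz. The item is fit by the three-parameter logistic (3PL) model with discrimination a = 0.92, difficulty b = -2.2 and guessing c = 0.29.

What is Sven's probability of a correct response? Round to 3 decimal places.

P(θ) = c + (1 − c) · 1 / (1 + exp(−a(θ − b)))
Exponent: 0.92 × (-0.64 − (-2.2)) = 1.4352
1/(1 + e^{-1.4352}) = 0.8077
P = 0.29 + 0.71 × 0.8077 = 0.8635

0.863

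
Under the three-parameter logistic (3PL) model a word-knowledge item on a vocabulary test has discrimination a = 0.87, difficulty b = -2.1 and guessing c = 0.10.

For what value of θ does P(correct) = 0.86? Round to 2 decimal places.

-0.16

P(θ) = c + (1 − c) · 1 / (1 + exp(−a(θ − b)))
Remove guessing floor: (0.86 − 0.10)/(1 − 0.10) = 0.8444
logit = ln(0.8444/0.1556) = 1.6917
θ = b + logit/(a) = -2.1 + 1.6917/0.8700 = -0.1555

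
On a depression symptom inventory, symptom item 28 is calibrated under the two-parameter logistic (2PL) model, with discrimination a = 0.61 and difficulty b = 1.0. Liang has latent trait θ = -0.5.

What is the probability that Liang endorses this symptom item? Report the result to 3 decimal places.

P(θ) = 1 / (1 + exp(−a(θ − b)))
Exponent: 0.61 × (-0.5 − 1.0) = -0.9150
1/(1 + e^{0.9150}) = 0.2860

0.286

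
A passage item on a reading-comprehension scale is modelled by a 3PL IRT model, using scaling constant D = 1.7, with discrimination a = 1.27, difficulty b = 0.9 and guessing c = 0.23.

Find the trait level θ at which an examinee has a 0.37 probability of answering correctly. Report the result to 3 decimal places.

0.203

P(θ) = c + (1 − c) · 1 / (1 + exp(−D·a(θ − b)))
Remove guessing floor: (0.37 − 0.23)/(1 − 0.23) = 0.1818
logit = ln(0.1818/0.8182) = -1.5041
θ = b + logit/(1.7·a) = 0.9 + (-1.5041)/2.1590 = 0.2033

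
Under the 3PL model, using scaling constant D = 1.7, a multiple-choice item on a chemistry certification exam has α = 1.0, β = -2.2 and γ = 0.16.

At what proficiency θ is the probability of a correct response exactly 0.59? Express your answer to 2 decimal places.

-2.17

P(θ) = γ + (1 − γ) · 1 / (1 + exp(−D·α(θ − β)))
Remove guessing floor: (0.59 − 0.16)/(1 − 0.16) = 0.5119
logit = ln(0.5119/0.4881) = 0.0476
θ = β + logit/(1.7·α) = -2.2 + 0.0476/1.7000 = -2.1720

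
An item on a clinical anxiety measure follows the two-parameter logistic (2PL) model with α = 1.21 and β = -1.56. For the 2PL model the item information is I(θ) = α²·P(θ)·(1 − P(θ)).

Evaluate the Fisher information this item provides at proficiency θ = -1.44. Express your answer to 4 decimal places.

P = 1/(1+e^{-0.1452}) = 0.5362
P(1−P) = 0.5362 × 0.4638 = 0.2487
I = α² × P(1−P) = 1.21² × 0.2487 = 0.36410

0.3641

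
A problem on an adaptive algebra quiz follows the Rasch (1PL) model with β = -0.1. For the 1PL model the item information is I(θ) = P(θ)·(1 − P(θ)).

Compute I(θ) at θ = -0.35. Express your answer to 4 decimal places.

P = 1/(1+e^{0.2500}) = 0.4378
P(1−P) = 0.4378 × 0.5622 = 0.2461
I = P(1−P) = 0.24613

0.2461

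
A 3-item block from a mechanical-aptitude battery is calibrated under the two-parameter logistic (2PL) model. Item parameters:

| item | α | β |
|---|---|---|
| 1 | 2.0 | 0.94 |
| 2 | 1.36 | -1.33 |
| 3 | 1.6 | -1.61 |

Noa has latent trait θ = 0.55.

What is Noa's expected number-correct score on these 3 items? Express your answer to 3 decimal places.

P(θ) = 1 / (1 + exp(−α(θ − β)))
P_1 = 1/(1+e^{0.7800}) = 0.3143
P_2 = 1/(1+e^{-2.5568}) = 0.9280
P_3 = 1/(1+e^{-3.4560}) = 0.9694
E[score] = 0.3143 + 0.9280 + 0.9694 = 2.2118

2.212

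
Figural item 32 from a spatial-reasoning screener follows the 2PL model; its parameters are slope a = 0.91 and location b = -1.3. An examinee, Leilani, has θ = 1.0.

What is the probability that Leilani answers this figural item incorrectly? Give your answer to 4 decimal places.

0.1098

P(θ) = 1 / (1 + exp(−a(θ − b)))
Exponent: 0.91 × (1.0 − (-1.3)) = 2.0930
1/(1 + e^{-2.0930}) = 0.8902
P(incorrect) = 1 − 0.8902 = 0.1098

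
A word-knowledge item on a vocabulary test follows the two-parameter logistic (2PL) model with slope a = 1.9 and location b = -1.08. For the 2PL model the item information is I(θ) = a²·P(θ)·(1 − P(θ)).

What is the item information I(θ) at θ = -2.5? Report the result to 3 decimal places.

P = 1/(1+e^{2.6980}) = 0.0631
P(1−P) = 0.0631 × 0.9369 = 0.0591
I = a² × P(1−P) = 1.9² × 0.0591 = 0.21339

0.213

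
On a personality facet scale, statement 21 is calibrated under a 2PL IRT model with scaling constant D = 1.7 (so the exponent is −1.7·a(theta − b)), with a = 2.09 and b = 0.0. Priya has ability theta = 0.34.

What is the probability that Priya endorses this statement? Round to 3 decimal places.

0.770

P(theta) = 1 / (1 + exp(−D·a(theta − b)))
Exponent: 1.7 × 2.09 × (0.34 − 0.0) = 1.2080
1/(1 + e^{-1.2080}) = 0.7699
P = 0.7699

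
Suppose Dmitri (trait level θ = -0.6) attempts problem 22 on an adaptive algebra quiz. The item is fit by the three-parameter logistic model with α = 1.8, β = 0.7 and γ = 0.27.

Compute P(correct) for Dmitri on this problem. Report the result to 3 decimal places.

0.334

P(θ) = γ + (1 − γ) · 1 / (1 + exp(−α(θ − β)))
Exponent: 1.8 × (-0.6 − 0.7) = -2.3400
1/(1 + e^{2.3400}) = 0.0879
P = 0.27 + 0.73 × 0.0879 = 0.3341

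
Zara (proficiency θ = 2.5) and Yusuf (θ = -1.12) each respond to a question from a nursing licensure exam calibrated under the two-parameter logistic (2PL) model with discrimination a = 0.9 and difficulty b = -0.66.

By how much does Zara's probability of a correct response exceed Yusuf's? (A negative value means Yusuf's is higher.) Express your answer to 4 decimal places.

0.5471

P(θ) = 1 / (1 + exp(−a(θ − b)))
P(Zara) = 0.9450  [exponent 2.8440]
P(Yusuf) = 0.3980  [exponent -0.4140]
Difference = 0.9450 − 0.3980 = 0.5471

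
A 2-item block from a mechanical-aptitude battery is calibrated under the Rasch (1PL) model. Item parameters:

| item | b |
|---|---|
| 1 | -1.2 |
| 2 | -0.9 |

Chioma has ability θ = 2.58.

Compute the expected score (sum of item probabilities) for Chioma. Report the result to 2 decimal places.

P(θ) = 1 / (1 + exp(−(θ − b)))
P_1 = 1/(1+e^{-3.7800}) = 0.9777
P_2 = 1/(1+e^{-3.4800}) = 0.9701
E[score] = 0.9777 + 0.9701 = 1.9478

1.95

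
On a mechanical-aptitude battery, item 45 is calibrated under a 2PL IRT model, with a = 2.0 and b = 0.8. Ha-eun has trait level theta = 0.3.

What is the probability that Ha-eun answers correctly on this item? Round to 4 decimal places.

0.2689

P(theta) = 1 / (1 + exp(−a(theta − b)))
Exponent: 2.0 × (0.3 − 0.8) = -1.0000
1/(1 + e^{1.0000}) = 0.2689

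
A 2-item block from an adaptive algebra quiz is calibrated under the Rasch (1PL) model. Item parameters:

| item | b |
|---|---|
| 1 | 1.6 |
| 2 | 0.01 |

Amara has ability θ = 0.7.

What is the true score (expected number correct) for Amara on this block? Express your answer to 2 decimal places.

0.96

P(θ) = 1 / (1 + exp(−(θ − b)))
P_1 = 1/(1+e^{0.9000}) = 0.2891
P_2 = 1/(1+e^{-0.6900}) = 0.6660
E[score] = 0.2891 + 0.6660 = 0.9550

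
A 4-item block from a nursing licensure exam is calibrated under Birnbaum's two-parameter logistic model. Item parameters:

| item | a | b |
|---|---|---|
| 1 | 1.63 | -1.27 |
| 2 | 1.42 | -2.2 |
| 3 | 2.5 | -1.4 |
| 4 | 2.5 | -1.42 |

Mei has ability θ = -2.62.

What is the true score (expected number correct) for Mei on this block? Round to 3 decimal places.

P(θ) = 1 / (1 + exp(−a(θ − b)))
P_1 = 1/(1+e^{2.2005}) = 0.0997
P_2 = 1/(1+e^{0.5964}) = 0.3552
P_3 = 1/(1+e^{3.0500}) = 0.0452
P_4 = 1/(1+e^{3.0000}) = 0.0474
E[score] = 0.0997 + 0.3552 + 0.0452 + 0.0474 = 0.5475

0.548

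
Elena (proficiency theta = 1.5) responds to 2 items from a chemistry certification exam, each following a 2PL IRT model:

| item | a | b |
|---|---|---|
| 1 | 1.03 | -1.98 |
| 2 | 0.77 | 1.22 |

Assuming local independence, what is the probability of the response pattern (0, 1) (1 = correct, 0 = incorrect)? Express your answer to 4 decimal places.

P(theta) = 1 / (1 + exp(−a(theta − b)))
P_1 = 1/(1+e^{-3.5844}) = 0.9730
P_2 = 1/(1+e^{-0.2156}) = 0.5537
L = (1−P_1) × P_2 = 0.0270 × 0.5537 = 0.01495

0.0150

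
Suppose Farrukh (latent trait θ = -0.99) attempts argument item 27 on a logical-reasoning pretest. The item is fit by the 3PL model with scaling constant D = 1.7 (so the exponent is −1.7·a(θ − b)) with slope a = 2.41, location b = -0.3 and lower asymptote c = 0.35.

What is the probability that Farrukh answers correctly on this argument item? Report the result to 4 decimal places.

P(θ) = c + (1 − c) · 1 / (1 + exp(−D·a(θ − b)))
Exponent: 1.7 × 2.41 × (-0.99 − (-0.3)) = -2.8269
1/(1 + e^{2.8269}) = 0.0559
P = 0.35 + 0.65 × 0.0559 = 0.3863

0.3863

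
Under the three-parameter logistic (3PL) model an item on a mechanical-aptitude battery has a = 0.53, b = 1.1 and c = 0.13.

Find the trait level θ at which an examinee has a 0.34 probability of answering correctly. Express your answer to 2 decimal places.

-1.06

P(θ) = c + (1 − c) · 1 / (1 + exp(−a(θ − b)))
Remove guessing floor: (0.34 − 0.13)/(1 − 0.13) = 0.2414
logit = ln(0.2414/0.7586) = -1.1451
θ = b + logit/(a) = 1.1 + (-1.1451)/0.5300 = -1.0606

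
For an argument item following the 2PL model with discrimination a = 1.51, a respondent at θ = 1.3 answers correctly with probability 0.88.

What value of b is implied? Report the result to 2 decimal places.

P(θ) = 1 / (1 + exp(−a(θ − b)))
logit(0.88) = ln(0.88/0.12) = 1.9924
b = θ − logit/(a) = 1.3 − 1.9924/1.5100 = -0.0195

-0.02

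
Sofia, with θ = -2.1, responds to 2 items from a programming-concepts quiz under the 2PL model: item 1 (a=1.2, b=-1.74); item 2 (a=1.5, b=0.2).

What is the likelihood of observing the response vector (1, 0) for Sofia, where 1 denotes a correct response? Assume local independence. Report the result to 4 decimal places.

P(θ) = 1 / (1 + exp(−a(θ − b)))
P_1 = 1/(1+e^{0.4320}) = 0.3936
P_2 = 1/(1+e^{3.4500}) = 0.0308
L = P_1 × (1−P_2) = 0.3936 × 0.9692 = 0.38154

0.3815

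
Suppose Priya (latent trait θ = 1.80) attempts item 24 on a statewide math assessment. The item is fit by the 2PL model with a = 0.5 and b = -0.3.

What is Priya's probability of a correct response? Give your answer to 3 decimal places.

0.741

P(θ) = 1 / (1 + exp(−a(θ − b)))
Exponent: 0.5 × (1.80 − (-0.3)) = 1.0500
1/(1 + e^{-1.0500}) = 0.7408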